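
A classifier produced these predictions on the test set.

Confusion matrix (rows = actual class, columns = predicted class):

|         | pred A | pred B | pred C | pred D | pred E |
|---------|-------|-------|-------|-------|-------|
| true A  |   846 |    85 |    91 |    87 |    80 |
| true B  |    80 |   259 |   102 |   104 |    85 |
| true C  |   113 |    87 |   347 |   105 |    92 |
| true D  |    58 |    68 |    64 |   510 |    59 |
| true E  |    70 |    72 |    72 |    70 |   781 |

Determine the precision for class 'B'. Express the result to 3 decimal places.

0.454

Take TP from the diagonal, FP from the rest of the 'B' prediction marginal, FN from the rest of the 'B' actual marginal.
precision = TP/(TP+FP).
B: TP=259, FP=85+87+68+72=312 → 259/571 = 0.4536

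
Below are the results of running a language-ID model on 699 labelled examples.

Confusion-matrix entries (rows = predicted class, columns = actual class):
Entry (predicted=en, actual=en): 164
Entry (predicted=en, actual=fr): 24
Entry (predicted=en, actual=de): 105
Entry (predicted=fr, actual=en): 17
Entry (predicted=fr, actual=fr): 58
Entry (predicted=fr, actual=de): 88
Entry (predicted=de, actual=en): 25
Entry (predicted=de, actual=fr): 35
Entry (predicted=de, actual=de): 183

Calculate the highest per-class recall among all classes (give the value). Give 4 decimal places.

0.7961

Per-class recall (TP/(TP+FN)):
  en: TP=164, FN=17+25=42 → 164/206 = 0.79612
  fr: TP=58, FN=24+35=59 → 58/117 = 0.49573
  de: TP=183, FN=105+88=193 → 183/376 = 0.48670
Highest is class 'en' with recall = 0.7961.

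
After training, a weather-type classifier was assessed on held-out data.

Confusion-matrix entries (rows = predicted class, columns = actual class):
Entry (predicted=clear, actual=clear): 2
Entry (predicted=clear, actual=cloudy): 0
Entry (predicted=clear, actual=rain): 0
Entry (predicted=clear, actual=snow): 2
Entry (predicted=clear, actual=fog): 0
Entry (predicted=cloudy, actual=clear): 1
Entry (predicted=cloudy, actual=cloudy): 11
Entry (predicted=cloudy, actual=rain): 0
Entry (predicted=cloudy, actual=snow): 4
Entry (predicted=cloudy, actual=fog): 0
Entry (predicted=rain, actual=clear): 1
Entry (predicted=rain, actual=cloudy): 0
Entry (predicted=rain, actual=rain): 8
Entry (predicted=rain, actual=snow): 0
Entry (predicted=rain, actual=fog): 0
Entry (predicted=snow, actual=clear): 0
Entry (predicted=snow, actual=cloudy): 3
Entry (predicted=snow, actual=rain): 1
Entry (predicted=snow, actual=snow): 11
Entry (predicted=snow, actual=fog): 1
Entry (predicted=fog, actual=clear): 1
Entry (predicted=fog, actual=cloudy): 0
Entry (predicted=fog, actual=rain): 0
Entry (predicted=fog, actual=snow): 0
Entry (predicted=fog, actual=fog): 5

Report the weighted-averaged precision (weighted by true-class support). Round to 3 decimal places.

0.722

Per-class precision (TP/(TP+FP)):
  clear: TP=2, FP=0+0+2+0=2 → 2/4 = 0.5000
  cloudy: TP=11, FP=1+0+4+0=5 → 11/16 = 0.6875
  rain: TP=8, FP=1+0+0+0=1 → 8/9 = 0.8889
  snow: TP=11, FP=0+3+1+1=5 → 11/16 = 0.6875
  fog: TP=5, FP=1+0+0+0=1 → 5/6 = 0.8333
Weighted-precision = Σ (supportᵢ/N)·precisionᵢ with N=51: (5/51)·0.5000 + (14/51)·0.6875 + (9/51)·0.8889 + (17/51)·0.6875 + (6/51)·0.8333 = 0.722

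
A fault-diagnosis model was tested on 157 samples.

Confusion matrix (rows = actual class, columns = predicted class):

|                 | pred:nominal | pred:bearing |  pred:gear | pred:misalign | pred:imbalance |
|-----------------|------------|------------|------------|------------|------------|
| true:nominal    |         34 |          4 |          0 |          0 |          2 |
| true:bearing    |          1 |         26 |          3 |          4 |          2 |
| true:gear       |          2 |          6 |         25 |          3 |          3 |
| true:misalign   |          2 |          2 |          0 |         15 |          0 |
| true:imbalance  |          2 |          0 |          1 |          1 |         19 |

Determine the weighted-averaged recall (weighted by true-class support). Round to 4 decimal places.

0.7580

Per-class recall (TP/(TP+FN)):
  nominal: TP=34, FN=4+0+0+2=6 → 34/40 = 0.85000
  bearing: TP=26, FN=1+3+4+2=10 → 26/36 = 0.72222
  gear: TP=25, FN=2+6+3+3=14 → 25/39 = 0.64103
  misalign: TP=15, FN=2+2+0+0=4 → 15/19 = 0.78947
  imbalance: TP=19, FN=2+0+1+1=4 → 19/23 = 0.82609
Weighted-recall = Σ (supportᵢ/N)·recallᵢ with N=157: (40/157)·0.85000 + (36/157)·0.72222 + (39/157)·0.64103 + (19/157)·0.78947 + (23/157)·0.82609 = 0.7580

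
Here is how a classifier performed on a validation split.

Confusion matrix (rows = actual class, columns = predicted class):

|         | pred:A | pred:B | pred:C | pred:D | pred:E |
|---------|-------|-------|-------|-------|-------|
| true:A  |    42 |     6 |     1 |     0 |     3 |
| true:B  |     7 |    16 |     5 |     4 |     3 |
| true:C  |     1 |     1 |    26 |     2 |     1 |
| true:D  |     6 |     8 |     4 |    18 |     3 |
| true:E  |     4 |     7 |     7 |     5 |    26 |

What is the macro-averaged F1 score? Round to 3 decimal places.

Per-class F1 score (2·TP/(2·TP+FP+FN)):
  A: TP=42, FP=7+1+6+4=18, FN=6+1+0+3=10 → 84/112 = 0.7500
  B: TP=16, FP=6+1+8+7=22, FN=7+5+4+3=19 → 32/73 = 0.4384
  C: TP=26, FP=1+5+4+7=17, FN=1+1+2+1=5 → 52/74 = 0.7027
  D: TP=18, FP=0+4+2+5=11, FN=6+8+4+3=21 → 36/68 = 0.5294
  E: TP=26, FP=3+3+1+3=10, FN=4+7+7+5=23 → 52/85 = 0.6118
Macro-F1 score = mean = (0.7500 + 0.4384 + 0.7027 + 0.5294 + 0.6118) / 5 = 0.606

0.606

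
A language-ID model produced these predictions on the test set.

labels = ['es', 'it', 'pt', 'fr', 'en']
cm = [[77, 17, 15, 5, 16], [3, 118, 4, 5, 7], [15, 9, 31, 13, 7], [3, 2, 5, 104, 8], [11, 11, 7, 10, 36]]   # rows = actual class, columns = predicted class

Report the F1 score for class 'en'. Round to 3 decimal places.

0.483

F1 score = 2·TP/(2·TP+FP+FN).
en: TP=36, FP=16+7+7+8=38, FN=11+11+7+10=39 → 72/149 = 0.4832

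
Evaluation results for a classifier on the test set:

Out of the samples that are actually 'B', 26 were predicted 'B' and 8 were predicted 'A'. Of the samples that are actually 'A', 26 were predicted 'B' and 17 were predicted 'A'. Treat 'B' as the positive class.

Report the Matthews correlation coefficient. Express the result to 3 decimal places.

0.170

MCC = (TP·TN − FP·FN) / √((TP+FP)(TP+FN)(TN+FP)(TN+FN))
Numerator = 26·17 − 26·8 = 234
Denominator = √(52·34·43·25) = √1900600 = 1378.6225
MCC = 234 / 1378.6225 = 0.170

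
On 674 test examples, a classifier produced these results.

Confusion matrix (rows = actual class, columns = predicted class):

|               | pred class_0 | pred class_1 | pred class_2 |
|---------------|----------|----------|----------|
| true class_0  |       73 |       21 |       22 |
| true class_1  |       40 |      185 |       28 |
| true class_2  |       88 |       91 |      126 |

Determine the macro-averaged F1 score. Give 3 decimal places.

Per-class F1 score (2·TP/(2·TP+FP+FN)):
  class_0: TP=73, FP=40+88=128, FN=21+22=43 → 146/317 = 0.4606
  class_1: TP=185, FP=21+91=112, FN=40+28=68 → 370/550 = 0.6727
  class_2: TP=126, FP=22+28=50, FN=88+91=179 → 252/481 = 0.5239
Macro-F1 score = mean = (0.4606 + 0.6727 + 0.5239) / 3 = 0.552

0.552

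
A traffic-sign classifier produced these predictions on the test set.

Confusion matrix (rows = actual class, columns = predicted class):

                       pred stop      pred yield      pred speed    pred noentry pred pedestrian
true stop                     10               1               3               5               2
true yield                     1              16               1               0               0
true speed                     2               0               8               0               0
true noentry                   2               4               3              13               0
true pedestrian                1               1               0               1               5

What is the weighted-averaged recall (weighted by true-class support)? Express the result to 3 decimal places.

Per-class recall (TP/(TP+FN)):
  stop: TP=10, FN=1+3+5+2=11 → 10/21 = 0.4762
  yield: TP=16, FN=1+1+0+0=2 → 16/18 = 0.8889
  speed: TP=8, FN=2+0+0+0=2 → 8/10 = 0.8000
  noentry: TP=13, FN=2+4+3+0=9 → 13/22 = 0.5909
  pedestrian: TP=5, FN=1+1+0+1=3 → 5/8 = 0.6250
Weighted-recall = Σ (supportᵢ/N)·recallᵢ with N=79: (21/79)·0.4762 + (18/79)·0.8889 + (10/79)·0.8000 + (22/79)·0.5909 + (8/79)·0.6250 = 0.658

0.658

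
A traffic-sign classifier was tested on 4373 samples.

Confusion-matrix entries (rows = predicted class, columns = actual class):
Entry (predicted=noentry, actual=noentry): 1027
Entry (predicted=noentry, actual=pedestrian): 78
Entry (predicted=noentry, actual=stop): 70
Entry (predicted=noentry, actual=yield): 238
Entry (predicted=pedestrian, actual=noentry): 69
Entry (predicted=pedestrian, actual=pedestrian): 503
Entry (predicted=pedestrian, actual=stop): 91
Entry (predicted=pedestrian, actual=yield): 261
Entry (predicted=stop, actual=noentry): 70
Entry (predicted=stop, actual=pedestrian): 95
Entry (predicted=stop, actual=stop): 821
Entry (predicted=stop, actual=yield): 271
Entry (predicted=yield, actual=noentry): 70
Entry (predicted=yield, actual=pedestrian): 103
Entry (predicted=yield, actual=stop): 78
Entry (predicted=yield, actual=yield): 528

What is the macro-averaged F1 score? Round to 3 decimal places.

0.646

Per-class F1 score (2·TP/(2·TP+FP+FN)):
  noentry: TP=1027, FP=78+70+238=386, FN=69+70+70=209 → 2054/2649 = 0.7754
  pedestrian: TP=503, FP=69+91+261=421, FN=78+95+103=276 → 1006/1703 = 0.5907
  stop: TP=821, FP=70+95+271=436, FN=70+91+78=239 → 1642/2317 = 0.7087
  yield: TP=528, FP=70+103+78=251, FN=238+261+271=770 → 1056/2077 = 0.5084
Macro-F1 score = mean = (0.7754 + 0.5907 + 0.7087 + 0.5084) / 4 = 0.646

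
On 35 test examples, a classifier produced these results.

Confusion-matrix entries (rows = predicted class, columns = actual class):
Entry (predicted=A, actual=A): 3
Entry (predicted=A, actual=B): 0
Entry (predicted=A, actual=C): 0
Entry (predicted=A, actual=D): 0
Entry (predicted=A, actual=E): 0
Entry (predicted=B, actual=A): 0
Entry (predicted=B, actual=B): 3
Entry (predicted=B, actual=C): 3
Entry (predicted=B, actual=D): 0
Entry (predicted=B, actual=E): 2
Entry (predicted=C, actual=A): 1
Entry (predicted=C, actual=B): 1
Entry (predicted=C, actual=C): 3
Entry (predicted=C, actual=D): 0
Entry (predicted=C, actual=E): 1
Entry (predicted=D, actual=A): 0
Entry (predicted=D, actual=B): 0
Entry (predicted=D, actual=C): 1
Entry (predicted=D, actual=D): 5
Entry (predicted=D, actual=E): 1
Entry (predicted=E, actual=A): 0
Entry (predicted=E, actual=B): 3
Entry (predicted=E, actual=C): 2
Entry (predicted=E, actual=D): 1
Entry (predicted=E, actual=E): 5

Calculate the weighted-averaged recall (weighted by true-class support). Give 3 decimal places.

0.543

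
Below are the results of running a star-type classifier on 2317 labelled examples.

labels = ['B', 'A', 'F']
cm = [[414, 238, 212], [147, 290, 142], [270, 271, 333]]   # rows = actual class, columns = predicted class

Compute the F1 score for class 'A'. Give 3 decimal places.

One-vs-rest for 'A': TP = diagonal; FP = other classes predicted 'A'; FN = 'A' predicted as other.
F1 score = 2·TP/(2·TP+FP+FN).
A: TP=290, FP=238+271=509, FN=147+142=289 → 580/1378 = 0.4209

0.421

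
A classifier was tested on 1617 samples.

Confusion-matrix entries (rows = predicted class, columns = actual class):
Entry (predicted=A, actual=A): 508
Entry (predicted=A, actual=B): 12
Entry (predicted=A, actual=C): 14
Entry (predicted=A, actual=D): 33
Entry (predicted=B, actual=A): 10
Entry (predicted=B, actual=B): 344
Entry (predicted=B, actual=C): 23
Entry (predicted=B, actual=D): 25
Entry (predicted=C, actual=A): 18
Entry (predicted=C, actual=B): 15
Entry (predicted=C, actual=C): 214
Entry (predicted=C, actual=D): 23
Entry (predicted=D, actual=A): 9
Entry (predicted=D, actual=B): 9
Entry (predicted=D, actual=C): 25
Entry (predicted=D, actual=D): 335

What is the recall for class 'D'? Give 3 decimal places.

0.805

One-vs-rest for 'D': TP = diagonal; FP = other classes predicted 'D'; FN = 'D' predicted as other.
recall = TP/(TP+FN).
D: TP=335, FN=33+25+23=81 → 335/416 = 0.8053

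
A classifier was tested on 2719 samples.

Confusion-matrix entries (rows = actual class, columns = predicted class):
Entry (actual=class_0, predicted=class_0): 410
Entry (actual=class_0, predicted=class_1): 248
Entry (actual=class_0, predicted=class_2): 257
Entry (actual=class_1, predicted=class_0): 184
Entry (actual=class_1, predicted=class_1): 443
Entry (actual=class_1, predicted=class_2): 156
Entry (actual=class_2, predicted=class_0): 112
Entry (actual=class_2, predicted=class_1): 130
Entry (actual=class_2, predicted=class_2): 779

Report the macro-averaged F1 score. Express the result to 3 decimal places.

0.587

Per-class F1 score (2·TP/(2·TP+FP+FN)):
  class_0: TP=410, FP=184+112=296, FN=248+257=505 → 820/1621 = 0.5059
  class_1: TP=443, FP=248+130=378, FN=184+156=340 → 886/1604 = 0.5524
  class_2: TP=779, FP=257+156=413, FN=112+130=242 → 1558/2213 = 0.7040
Macro-F1 score = mean = (0.5059 + 0.5524 + 0.7040) / 3 = 0.587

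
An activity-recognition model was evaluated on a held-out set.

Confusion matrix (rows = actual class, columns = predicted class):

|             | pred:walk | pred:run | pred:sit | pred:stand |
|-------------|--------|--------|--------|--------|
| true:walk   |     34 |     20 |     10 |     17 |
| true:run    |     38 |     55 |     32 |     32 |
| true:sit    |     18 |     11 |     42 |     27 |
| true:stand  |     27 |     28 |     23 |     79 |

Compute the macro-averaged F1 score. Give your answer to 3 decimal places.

0.416

Per-class F1 score (2·TP/(2·TP+FP+FN)):
  walk: TP=34, FP=38+18+27=83, FN=20+10+17=47 → 68/198 = 0.3434
  run: TP=55, FP=20+11+28=59, FN=38+32+32=102 → 110/271 = 0.4059
  sit: TP=42, FP=10+32+23=65, FN=18+11+27=56 → 84/205 = 0.4098
  stand: TP=79, FP=17+32+27=76, FN=27+28+23=78 → 158/312 = 0.5064
Macro-F1 score = mean = (0.3434 + 0.4059 + 0.4098 + 0.5064) / 4 = 0.416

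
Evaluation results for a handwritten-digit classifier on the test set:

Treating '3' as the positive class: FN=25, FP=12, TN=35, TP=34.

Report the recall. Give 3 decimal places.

Recall = TP/(TP+FN) = 34/(34+25) = 34/59 = 0.576

0.576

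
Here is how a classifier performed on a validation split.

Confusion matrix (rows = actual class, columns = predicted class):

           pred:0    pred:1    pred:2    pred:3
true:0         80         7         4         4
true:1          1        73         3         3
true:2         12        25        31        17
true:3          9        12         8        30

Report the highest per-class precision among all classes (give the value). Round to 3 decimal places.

Per-class precision (TP/(TP+FP)):
  0: TP=80, FP=1+12+9=22 → 80/102 = 0.7843
  1: TP=73, FP=7+25+12=44 → 73/117 = 0.6239
  2: TP=31, FP=4+3+8=15 → 31/46 = 0.6739
  3: TP=30, FP=4+3+17=24 → 30/54 = 0.5556
Highest is class '0' with precision = 0.784.

0.784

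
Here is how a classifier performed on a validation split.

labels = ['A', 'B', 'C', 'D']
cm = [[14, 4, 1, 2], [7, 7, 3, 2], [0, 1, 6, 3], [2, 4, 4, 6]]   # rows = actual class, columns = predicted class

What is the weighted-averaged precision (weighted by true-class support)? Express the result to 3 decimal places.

0.496

Per-class precision (TP/(TP+FP)):
  A: TP=14, FP=7+0+2=9 → 14/23 = 0.6087
  B: TP=7, FP=4+1+4=9 → 7/16 = 0.4375
  C: TP=6, FP=1+3+4=8 → 6/14 = 0.4286
  D: TP=6, FP=2+2+3=7 → 6/13 = 0.4615
Weighted-precision = Σ (supportᵢ/N)·precisionᵢ with N=66: (21/66)·0.6087 + (19/66)·0.4375 + (10/66)·0.4286 + (16/66)·0.4615 = 0.496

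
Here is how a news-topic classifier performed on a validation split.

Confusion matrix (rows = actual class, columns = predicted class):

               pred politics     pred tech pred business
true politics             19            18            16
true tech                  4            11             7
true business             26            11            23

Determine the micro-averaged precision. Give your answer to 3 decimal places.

0.393

Micro-averaging pools counts across classes: ΣTP=53, ΣFP=82, ΣFN=82.
Micro-precision = TP/(TP+FP) on pooled counts = 0.393 (equals overall accuracy in single-label multiclass).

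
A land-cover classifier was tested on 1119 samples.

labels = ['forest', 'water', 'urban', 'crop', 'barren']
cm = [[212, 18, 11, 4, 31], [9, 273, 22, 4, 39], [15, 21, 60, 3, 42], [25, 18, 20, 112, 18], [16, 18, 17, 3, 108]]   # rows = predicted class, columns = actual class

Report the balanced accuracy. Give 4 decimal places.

Balanced accuracy = mean of per-class recall.
  forest: recall = 212/277 = 0.76534
  water: recall = 273/348 = 0.78448
  urban: recall = 60/130 = 0.46154
  crop: recall = 112/126 = 0.88889
  barren: recall = 108/238 = 0.45378
Mean = (0.76534 + 0.78448 + 0.46154 + 0.88889 + 0.45378) / 5 = 0.6708

0.6708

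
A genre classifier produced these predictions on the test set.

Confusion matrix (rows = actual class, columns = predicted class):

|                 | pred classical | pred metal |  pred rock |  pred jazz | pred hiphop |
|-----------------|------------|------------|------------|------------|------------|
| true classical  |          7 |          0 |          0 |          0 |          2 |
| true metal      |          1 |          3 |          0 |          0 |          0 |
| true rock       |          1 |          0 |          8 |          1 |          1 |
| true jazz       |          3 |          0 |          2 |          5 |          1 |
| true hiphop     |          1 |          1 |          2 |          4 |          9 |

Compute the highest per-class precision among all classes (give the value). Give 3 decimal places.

0.750

Per-class precision (TP/(TP+FP)):
  classical: TP=7, FP=1+1+3+1=6 → 7/13 = 0.5385
  metal: TP=3, FP=0+0+0+1=1 → 3/4 = 0.7500
  rock: TP=8, FP=0+0+2+2=4 → 8/12 = 0.6667
  jazz: TP=5, FP=0+0+1+4=5 → 5/10 = 0.5000
  hiphop: TP=9, FP=2+0+1+1=4 → 9/13 = 0.6923
Highest is class 'metal' with precision = 0.750.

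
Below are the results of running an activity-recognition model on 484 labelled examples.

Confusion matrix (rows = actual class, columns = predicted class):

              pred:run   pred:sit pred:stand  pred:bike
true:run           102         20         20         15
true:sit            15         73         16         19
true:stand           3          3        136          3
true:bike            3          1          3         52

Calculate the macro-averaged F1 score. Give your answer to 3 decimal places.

0.736

Per-class F1 score (2·TP/(2·TP+FP+FN)):
  run: TP=102, FP=15+3+3=21, FN=20+20+15=55 → 204/280 = 0.7286
  sit: TP=73, FP=20+3+1=24, FN=15+16+19=50 → 146/220 = 0.6636
  stand: TP=136, FP=20+16+3=39, FN=3+3+3=9 → 272/320 = 0.8500
  bike: TP=52, FP=15+19+3=37, FN=3+1+3=7 → 104/148 = 0.7027
Macro-F1 score = mean = (0.7286 + 0.6636 + 0.8500 + 0.7027) / 4 = 0.736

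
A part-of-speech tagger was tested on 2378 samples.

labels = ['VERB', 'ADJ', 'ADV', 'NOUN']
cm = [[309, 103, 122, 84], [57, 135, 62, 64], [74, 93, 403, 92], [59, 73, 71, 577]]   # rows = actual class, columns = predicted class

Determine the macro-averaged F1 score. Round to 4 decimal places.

Per-class F1 score (2·TP/(2·TP+FP+FN)):
  VERB: TP=309, FP=57+74+59=190, FN=103+122+84=309 → 618/1117 = 0.55327
  ADJ: TP=135, FP=103+93+73=269, FN=57+62+64=183 → 270/722 = 0.37396
  ADV: TP=403, FP=122+62+71=255, FN=74+93+92=259 → 806/1320 = 0.61061
  NOUN: TP=577, FP=84+64+92=240, FN=59+73+71=203 → 1154/1597 = 0.72260
Macro-F1 score = mean = (0.55327 + 0.37396 + 0.61061 + 0.72260) / 4 = 0.5651

0.5651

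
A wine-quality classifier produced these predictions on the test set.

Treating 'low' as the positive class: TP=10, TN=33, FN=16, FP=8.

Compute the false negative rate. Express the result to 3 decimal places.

0.615

FNR = FN/(FN+TP) = 16/(16+10) = 0.615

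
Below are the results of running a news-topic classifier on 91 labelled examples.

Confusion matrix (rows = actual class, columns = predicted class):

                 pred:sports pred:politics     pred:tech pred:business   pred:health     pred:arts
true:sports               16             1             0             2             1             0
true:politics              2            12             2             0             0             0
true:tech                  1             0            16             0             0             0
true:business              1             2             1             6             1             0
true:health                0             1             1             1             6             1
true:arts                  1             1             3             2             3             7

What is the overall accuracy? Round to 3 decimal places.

0.692

Accuracy = trace / total = (16+12+16+6+6+7=63) / 91 = 63/91 = 0.692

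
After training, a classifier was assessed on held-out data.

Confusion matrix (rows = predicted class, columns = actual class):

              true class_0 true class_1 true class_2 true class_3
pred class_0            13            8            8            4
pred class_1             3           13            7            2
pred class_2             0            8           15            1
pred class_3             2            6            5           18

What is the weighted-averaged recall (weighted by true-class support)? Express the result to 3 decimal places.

0.522

Per-class recall (TP/(TP+FN)):
  class_0: TP=13, FN=3+0+2=5 → 13/18 = 0.7222
  class_1: TP=13, FN=8+8+6=22 → 13/35 = 0.3714
  class_2: TP=15, FN=8+7+5=20 → 15/35 = 0.4286
  class_3: TP=18, FN=4+2+1=7 → 18/25 = 0.7200
Weighted-recall = Σ (supportᵢ/N)·recallᵢ with N=113: (18/113)·0.7222 + (35/113)·0.3714 + (35/113)·0.4286 + (25/113)·0.7200 = 0.522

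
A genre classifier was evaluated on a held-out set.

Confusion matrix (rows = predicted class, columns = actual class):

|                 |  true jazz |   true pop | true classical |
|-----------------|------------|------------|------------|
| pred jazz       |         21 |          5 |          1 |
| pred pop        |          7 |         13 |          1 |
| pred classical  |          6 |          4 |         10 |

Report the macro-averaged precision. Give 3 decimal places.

Per-class precision (TP/(TP+FP)):
  jazz: TP=21, FP=5+1=6 → 21/27 = 0.7778
  pop: TP=13, FP=7+1=8 → 13/21 = 0.6190
  classical: TP=10, FP=6+4=10 → 10/20 = 0.5000
Macro-precision = mean = (0.7778 + 0.6190 + 0.5000) / 3 = 0.632

0.632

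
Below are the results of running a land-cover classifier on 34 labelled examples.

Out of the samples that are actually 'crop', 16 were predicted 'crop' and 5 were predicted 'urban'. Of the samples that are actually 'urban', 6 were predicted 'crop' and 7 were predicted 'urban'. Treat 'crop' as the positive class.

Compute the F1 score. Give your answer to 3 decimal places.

0.744

Precision = TP/(TP+FP) = 16/22 = 0.7273
Recall = TP/(TP+FN) = 16/21 = 0.7619
F1 = 2·TP/(2·TP+FP+FN) = 32/43 = 0.744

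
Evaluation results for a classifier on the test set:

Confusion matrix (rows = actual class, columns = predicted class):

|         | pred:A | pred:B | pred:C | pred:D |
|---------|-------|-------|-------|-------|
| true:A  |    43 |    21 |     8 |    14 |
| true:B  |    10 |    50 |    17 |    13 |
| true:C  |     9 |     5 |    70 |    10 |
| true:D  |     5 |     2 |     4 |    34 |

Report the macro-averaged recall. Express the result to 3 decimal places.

Per-class recall (TP/(TP+FN)):
  A: TP=43, FN=21+8+14=43 → 43/86 = 0.5000
  B: TP=50, FN=10+17+13=40 → 50/90 = 0.5556
  C: TP=70, FN=9+5+10=24 → 70/94 = 0.7447
  D: TP=34, FN=5+2+4=11 → 34/45 = 0.7556
Macro-recall = mean = (0.5000 + 0.5556 + 0.7447 + 0.7556) / 4 = 0.639

0.639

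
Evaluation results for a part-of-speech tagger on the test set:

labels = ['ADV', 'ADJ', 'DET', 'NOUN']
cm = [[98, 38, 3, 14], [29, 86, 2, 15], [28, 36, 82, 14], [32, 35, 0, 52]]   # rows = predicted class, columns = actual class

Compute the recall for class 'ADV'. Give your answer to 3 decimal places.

One-vs-rest for 'ADV': TP = diagonal; FP = other classes predicted 'ADV'; FN = 'ADV' predicted as other.
recall = TP/(TP+FN).
ADV: TP=98, FN=29+28+32=89 → 98/187 = 0.5241

0.524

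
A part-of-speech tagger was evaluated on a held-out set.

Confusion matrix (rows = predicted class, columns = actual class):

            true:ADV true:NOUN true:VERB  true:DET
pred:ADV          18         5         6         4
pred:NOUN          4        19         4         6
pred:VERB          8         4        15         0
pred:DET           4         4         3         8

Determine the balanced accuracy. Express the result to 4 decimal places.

0.5258

Balanced accuracy = mean of per-class recall.
  ADV: recall = 18/34 = 0.52941
  NOUN: recall = 19/32 = 0.59375
  VERB: recall = 15/28 = 0.53571
  DET: recall = 8/18 = 0.44444
Mean = (0.52941 + 0.59375 + 0.53571 + 0.44444) / 4 = 0.5258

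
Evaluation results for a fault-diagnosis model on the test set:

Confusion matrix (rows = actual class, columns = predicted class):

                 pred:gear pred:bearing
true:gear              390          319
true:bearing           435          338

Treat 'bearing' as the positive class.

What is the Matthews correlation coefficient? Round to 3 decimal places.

MCC = (TP·TN − FP·FN) / √((TP+FP)(TP+FN)(TN+FP)(TN+FN))
Numerator = 338·390 − 319·435 = -6945
Denominator = √(657·773·709·825) = √297060595425 = 545032.6554
MCC = -6945 / 545032.6554 = -0.013

-0.013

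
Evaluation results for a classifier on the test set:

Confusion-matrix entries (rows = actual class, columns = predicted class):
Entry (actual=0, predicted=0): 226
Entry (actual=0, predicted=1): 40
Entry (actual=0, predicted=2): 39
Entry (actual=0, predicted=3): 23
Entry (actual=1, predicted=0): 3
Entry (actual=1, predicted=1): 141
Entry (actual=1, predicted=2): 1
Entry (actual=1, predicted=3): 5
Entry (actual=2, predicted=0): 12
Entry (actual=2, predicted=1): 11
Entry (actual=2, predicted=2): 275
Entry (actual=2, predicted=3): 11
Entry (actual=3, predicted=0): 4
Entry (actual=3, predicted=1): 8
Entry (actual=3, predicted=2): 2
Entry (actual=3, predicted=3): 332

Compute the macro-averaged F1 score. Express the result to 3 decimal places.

Per-class F1 score (2·TP/(2·TP+FP+FN)):
  0: TP=226, FP=3+12+4=19, FN=40+39+23=102 → 452/573 = 0.7888
  1: TP=141, FP=40+11+8=59, FN=3+1+5=9 → 282/350 = 0.8057
  2: TP=275, FP=39+1+2=42, FN=12+11+11=34 → 550/626 = 0.8786
  3: TP=332, FP=23+5+11=39, FN=4+8+2=14 → 664/717 = 0.9261
Macro-F1 score = mean = (0.7888 + 0.8057 + 0.8786 + 0.9261) / 4 = 0.850

0.850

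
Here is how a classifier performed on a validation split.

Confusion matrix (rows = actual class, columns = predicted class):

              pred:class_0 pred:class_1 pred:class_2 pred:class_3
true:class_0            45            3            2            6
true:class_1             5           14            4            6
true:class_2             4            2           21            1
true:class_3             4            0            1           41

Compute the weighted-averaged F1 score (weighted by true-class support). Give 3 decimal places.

0.754

Per-class F1 score (2·TP/(2·TP+FP+FN)):
  class_0: TP=45, FP=5+4+4=13, FN=3+2+6=11 → 90/114 = 0.7895
  class_1: TP=14, FP=3+2+0=5, FN=5+4+6=15 → 28/48 = 0.5833
  class_2: TP=21, FP=2+4+1=7, FN=4+2+1=7 → 42/56 = 0.7500
  class_3: TP=41, FP=6+6+1=13, FN=4+0+1=5 → 82/100 = 0.8200
Weighted-F1 score = Σ (supportᵢ/N)·F1 scoreᵢ with N=159: (56/159)·0.7895 + (29/159)·0.5833 + (28/159)·0.7500 + (46/159)·0.8200 = 0.754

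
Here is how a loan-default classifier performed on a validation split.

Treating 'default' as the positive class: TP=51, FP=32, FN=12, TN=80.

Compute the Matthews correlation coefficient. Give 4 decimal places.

MCC = (TP·TN − FP·FN) / √((TP+FP)(TP+FN)(TN+FP)(TN+FN))
Numerator = 51·80 − 32·12 = 3696
Denominator = √(83·63·112·92) = √53879616 = 7340.2736
MCC = 3696 / 7340.2736 = 0.5035

0.5035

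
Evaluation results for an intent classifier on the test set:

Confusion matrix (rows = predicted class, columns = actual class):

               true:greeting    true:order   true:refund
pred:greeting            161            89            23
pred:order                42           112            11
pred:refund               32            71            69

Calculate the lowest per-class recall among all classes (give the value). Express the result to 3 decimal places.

0.412

Per-class recall (TP/(TP+FN)):
  greeting: TP=161, FN=42+32=74 → 161/235 = 0.6851
  order: TP=112, FN=89+71=160 → 112/272 = 0.4118
  refund: TP=69, FN=23+11=34 → 69/103 = 0.6699
Lowest is class 'order' with recall = 0.412.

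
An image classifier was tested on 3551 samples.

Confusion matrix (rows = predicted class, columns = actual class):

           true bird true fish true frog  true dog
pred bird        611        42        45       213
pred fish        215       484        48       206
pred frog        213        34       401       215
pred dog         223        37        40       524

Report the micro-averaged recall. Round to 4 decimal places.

0.5689

Micro-averaging pools counts across classes: ΣTP=2020, ΣFP=1531, ΣFN=1531.
Micro-recall = TP/(TP+FN) on pooled counts = 0.5689 (equals overall accuracy in single-label multiclass).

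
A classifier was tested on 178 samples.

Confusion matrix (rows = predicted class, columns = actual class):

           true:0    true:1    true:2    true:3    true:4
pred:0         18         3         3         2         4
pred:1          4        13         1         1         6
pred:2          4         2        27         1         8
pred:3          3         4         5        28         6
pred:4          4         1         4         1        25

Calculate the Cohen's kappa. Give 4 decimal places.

0.5269

Observed agreement pₒ = trace/N = 111/178 = 0.62360
Expected agreement pₑ = Σ (rowᵢ·colᵢ)/N² = (33·30 + 23·25 + 40·42 + 33·46 + 49·35)/178² = 0.20446
κ = (pₒ − pₑ)/(1 − pₑ) = (0.62360 − 0.20446)/(1 − 0.20446) = 0.5269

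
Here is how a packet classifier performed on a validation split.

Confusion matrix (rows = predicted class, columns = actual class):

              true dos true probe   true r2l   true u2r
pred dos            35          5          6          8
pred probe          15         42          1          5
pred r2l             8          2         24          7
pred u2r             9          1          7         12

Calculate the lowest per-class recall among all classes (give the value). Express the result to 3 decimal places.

0.375

Per-class recall (TP/(TP+FN)):
  dos: TP=35, FN=15+8+9=32 → 35/67 = 0.5224
  probe: TP=42, FN=5+2+1=8 → 42/50 = 0.8400
  r2l: TP=24, FN=6+1+7=14 → 24/38 = 0.6316
  u2r: TP=12, FN=8+5+7=20 → 12/32 = 0.3750
Lowest is class 'u2r' with recall = 0.375.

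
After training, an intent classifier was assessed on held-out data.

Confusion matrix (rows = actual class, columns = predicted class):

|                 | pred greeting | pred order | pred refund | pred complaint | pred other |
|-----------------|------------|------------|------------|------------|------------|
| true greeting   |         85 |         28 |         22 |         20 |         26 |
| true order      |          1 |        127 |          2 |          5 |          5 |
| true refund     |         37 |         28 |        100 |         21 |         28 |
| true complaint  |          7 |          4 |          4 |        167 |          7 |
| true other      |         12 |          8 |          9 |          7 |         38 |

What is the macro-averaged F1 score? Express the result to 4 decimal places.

0.6196

Per-class F1 score (2·TP/(2·TP+FP+FN)):
  greeting: TP=85, FP=1+37+7+12=57, FN=28+22+20+26=96 → 170/323 = 0.52632
  order: TP=127, FP=28+28+4+8=68, FN=1+2+5+5=13 → 254/335 = 0.75821
  refund: TP=100, FP=22+2+4+9=37, FN=37+28+21+28=114 → 200/351 = 0.56980
  complaint: TP=167, FP=20+5+21+7=53, FN=7+4+4+7=22 → 334/409 = 0.81663
  other: TP=38, FP=26+5+28+7=66, FN=12+8+9+7=36 → 76/178 = 0.42697
Macro-F1 score = mean = (0.52632 + 0.75821 + 0.56980 + 0.81663 + 0.42697) / 5 = 0.6196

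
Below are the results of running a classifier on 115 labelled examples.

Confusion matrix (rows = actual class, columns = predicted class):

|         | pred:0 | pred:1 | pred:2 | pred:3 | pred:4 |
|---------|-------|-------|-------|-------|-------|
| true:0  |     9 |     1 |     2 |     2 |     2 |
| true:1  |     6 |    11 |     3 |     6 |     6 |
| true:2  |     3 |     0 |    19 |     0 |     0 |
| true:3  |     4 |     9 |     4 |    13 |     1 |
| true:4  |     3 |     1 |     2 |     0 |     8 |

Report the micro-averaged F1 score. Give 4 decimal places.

Micro-averaging pools counts across classes: ΣTP=60, ΣFP=55, ΣFN=55.
Micro-F1 score = 2·TP/(2·TP+FP+FN) on pooled counts = 0.5217 (equals overall accuracy in single-label multiclass).

0.5217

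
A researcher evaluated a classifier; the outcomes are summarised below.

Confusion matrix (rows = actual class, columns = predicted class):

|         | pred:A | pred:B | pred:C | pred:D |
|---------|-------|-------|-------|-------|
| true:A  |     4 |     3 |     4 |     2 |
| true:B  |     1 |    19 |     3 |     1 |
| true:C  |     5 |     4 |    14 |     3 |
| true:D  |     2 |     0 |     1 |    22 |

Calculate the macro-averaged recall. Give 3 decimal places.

0.629

Per-class recall (TP/(TP+FN)):
  A: TP=4, FN=3+4+2=9 → 4/13 = 0.3077
  B: TP=19, FN=1+3+1=5 → 19/24 = 0.7917
  C: TP=14, FN=5+4+3=12 → 14/26 = 0.5385
  D: TP=22, FN=2+0+1=3 → 22/25 = 0.8800
Macro-recall = mean = (0.3077 + 0.7917 + 0.5385 + 0.8800) / 4 = 0.629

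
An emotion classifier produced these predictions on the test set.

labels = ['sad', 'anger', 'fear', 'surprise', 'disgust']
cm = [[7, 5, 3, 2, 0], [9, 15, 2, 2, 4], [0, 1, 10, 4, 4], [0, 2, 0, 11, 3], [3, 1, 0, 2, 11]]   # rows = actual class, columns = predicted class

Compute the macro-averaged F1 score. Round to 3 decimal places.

0.534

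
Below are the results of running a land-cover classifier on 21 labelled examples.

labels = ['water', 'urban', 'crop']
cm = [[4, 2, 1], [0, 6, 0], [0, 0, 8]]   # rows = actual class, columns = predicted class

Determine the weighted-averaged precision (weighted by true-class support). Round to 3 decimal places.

0.886

Per-class precision (TP/(TP+FP)):
  water: TP=4, FP=0+0=0 → 4/4 = 1.0000
  urban: TP=6, FP=2+0=2 → 6/8 = 0.7500
  crop: TP=8, FP=1+0=1 → 8/9 = 0.8889
Weighted-precision = Σ (supportᵢ/N)·precisionᵢ with N=21: (7/21)·1.0000 + (6/21)·0.7500 + (8/21)·0.8889 = 0.886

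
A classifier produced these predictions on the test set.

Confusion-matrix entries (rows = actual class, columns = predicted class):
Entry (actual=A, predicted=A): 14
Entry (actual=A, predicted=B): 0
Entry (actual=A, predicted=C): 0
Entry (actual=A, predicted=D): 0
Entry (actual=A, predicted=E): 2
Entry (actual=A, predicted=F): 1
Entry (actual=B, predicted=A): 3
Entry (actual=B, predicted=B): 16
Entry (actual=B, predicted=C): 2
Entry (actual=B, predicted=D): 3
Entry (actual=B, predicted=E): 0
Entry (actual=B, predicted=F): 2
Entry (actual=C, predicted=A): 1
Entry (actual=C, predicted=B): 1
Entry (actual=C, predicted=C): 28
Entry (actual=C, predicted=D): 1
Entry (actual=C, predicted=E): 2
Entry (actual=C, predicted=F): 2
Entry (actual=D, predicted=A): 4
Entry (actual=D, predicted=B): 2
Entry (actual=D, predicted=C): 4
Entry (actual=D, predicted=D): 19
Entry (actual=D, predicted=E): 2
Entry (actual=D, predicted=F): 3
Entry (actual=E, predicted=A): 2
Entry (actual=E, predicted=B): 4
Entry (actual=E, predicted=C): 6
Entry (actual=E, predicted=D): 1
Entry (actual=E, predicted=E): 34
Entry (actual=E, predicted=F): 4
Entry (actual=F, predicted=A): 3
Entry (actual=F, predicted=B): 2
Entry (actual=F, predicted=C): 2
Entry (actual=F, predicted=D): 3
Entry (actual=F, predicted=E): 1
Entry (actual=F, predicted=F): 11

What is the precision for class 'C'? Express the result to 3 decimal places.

Take TP from the diagonal, FP from the rest of the 'C' prediction marginal, FN from the rest of the 'C' actual marginal.
precision = TP/(TP+FP).
C: TP=28, FP=0+2+4+6+2=14 → 28/42 = 0.6667

0.667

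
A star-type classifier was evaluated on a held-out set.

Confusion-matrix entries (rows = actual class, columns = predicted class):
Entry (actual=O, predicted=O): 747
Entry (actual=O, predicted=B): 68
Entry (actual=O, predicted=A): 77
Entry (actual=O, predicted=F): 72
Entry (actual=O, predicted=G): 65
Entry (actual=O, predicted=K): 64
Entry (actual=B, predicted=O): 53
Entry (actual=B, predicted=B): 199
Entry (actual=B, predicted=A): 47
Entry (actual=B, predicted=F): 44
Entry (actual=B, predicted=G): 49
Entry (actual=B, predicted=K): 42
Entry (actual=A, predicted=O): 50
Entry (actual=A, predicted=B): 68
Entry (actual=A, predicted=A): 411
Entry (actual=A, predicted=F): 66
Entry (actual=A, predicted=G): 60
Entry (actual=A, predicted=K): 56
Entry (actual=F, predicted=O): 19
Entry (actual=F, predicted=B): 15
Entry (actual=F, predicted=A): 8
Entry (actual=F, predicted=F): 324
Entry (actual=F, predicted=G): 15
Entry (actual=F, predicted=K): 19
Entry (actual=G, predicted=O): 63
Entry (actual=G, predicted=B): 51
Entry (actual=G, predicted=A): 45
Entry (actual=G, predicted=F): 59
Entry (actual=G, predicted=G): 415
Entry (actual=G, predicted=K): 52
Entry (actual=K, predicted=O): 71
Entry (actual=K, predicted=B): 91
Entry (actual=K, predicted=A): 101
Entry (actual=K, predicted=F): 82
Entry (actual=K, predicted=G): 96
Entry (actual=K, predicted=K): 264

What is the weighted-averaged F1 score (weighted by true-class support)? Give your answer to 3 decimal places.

0.584

Per-class F1 score (2·TP/(2·TP+FP+FN)):
  O: TP=747, FP=53+50+19+63+71=256, FN=68+77+72+65+64=346 → 1494/2096 = 0.7128
  B: TP=199, FP=68+68+15+51+91=293, FN=53+47+44+49+42=235 → 398/926 = 0.4298
  A: TP=411, FP=77+47+8+45+101=278, FN=50+68+66+60+56=300 → 822/1400 = 0.5871
  F: TP=324, FP=72+44+66+59+82=323, FN=19+15+8+15+19=76 → 648/1047 = 0.6189
  G: TP=415, FP=65+49+60+15+96=285, FN=63+51+45+59+52=270 → 830/1385 = 0.5993
  K: TP=264, FP=64+42+56+19+52=233, FN=71+91+101+82+96=441 → 528/1202 = 0.4393
Weighted-F1 score = Σ (supportᵢ/N)·F1 scoreᵢ with N=4028: (1093/4028)·0.7128 + (434/4028)·0.4298 + (711/4028)·0.5871 + (400/4028)·0.6189 + (685/4028)·0.5993 + (705/4028)·0.4393 = 0.584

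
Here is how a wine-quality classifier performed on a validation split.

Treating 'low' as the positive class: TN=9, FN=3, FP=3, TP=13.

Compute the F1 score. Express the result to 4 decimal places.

Precision = TP/(TP+FP) = 13/16 = 0.8125
Recall = TP/(TP+FN) = 13/16 = 0.8125
F1 = 2·TP/(2·TP+FP+FN) = 26/32 = 0.8125

0.8125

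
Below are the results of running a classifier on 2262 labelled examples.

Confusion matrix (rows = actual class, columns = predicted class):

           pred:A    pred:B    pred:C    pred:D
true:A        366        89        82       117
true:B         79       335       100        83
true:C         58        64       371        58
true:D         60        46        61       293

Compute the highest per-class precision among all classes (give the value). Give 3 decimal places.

Per-class precision (TP/(TP+FP)):
  A: TP=366, FP=79+58+60=197 → 366/563 = 0.6501
  B: TP=335, FP=89+64+46=199 → 335/534 = 0.6273
  C: TP=371, FP=82+100+61=243 → 371/614 = 0.6042
  D: TP=293, FP=117+83+58=258 → 293/551 = 0.5318
Highest is class 'A' with precision = 0.650.

0.650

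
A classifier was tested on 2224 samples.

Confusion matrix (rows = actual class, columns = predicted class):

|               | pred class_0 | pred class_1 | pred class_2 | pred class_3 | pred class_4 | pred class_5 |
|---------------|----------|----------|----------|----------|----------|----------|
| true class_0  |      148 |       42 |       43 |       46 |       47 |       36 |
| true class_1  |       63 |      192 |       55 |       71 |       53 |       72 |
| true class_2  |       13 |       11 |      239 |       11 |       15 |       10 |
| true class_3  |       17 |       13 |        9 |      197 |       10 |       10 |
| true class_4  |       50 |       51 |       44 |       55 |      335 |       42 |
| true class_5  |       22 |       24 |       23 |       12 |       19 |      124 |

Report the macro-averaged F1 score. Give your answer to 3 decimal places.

0.548

Per-class F1 score (2·TP/(2·TP+FP+FN)):
  class_0: TP=148, FP=63+13+17+50+22=165, FN=42+43+46+47+36=214 → 296/675 = 0.4385
  class_1: TP=192, FP=42+11+13+51+24=141, FN=63+55+71+53+72=314 → 384/839 = 0.4577
  class_2: TP=239, FP=43+55+9+44+23=174, FN=13+11+11+15+10=60 → 478/712 = 0.6713
  class_3: TP=197, FP=46+71+11+55+12=195, FN=17+13+9+10+10=59 → 394/648 = 0.6080
  class_4: TP=335, FP=47+53+15+10+19=144, FN=50+51+44+55+42=242 → 670/1056 = 0.6345
  class_5: TP=124, FP=36+72+10+10+42=170, FN=22+24+23+12+19=100 → 248/518 = 0.4788
Macro-F1 score = mean = (0.4385 + 0.4577 + 0.6713 + 0.6080 + 0.6345 + 0.4788) / 6 = 0.548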